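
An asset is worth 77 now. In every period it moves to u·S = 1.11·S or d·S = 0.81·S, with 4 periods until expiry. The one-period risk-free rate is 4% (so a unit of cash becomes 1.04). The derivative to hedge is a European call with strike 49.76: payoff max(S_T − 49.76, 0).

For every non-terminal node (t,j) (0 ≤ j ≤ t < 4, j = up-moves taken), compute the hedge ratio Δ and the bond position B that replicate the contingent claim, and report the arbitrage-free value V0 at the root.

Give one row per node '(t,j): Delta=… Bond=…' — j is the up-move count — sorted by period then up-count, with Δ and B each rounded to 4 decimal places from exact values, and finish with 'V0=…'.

(0,0): Delta=0.9731 Bond=-40.2767
(1,0): Delta=0.8903 Bond=-36.7232
(1,1): Delta=0.9915 Bond=-43.4596
(2,0): Delta=0.6073 Bond=-23.8948
(2,1): Delta=0.9531 Bond=-42.5435
(2,2): Delta=1.0000 Bond=-46.0059
(3,0): Delta=0.0000 Bond=0.0000
(3,1): Delta=0.7422 Bond=-32.4138
(3,2): Delta=1.0000 Bond=-47.8462
(3,3): Delta=1.0000 Bond=-47.8462
V0=34.6515

The replicating-portfolio and risk-neutral prices coincide; use p* = (1.04−0.81)/(1.11−0.81) = 0.7667 for the latter.
At expiry t=4: V(4,0)=0.0000, V(4,1)=0.0000, V(4,2)=12.4853, V(4,3)=35.5391, V(4,4)=67.1314
  t=3,j=0: stock 40.9210 → up 45.4223 (V=0.0000), down 33.1460 (V=0.0000). Price 0.0000; hedge Δ=0.0000, bond B=0.0000.
  t=3,j=1: stock 56.0769 → up 62.2453 (V=12.4853), down 45.4223 (V=0.0000). Price 9.2039; hedge Δ=0.7422, bond B=-32.4138.
  t=3,j=2: stock 76.8461 → up 85.2991 (V=35.5391), down 62.2453 (V=12.4853). Price 28.9999; hedge Δ=1.0000, bond B=-47.8462.
  t=3,j=3: stock 105.3076 → up 116.8914 (V=67.1314), down 85.2991 (V=35.5391). Price 57.4614; hedge Δ=1.0000, bond B=-47.8462.
  t=2,j=0: stock 50.5197 → up 56.0769 (V=9.2039), down 40.9210 (V=0.0000). Price 6.7849; hedge Δ=0.6073, bond B=-23.8948.
  t=2,j=1: stock 69.2307 → up 76.8461 (V=28.9999), down 56.0769 (V=9.2039). Price 23.4431; hedge Δ=0.9531, bond B=-42.5435.
  t=2,j=2: stock 94.8717 → up 105.3076 (V=57.4614), down 76.8461 (V=28.9999). Price 48.8658; hedge Δ=1.0000, bond B=-46.0059.
  t=1,j=0: stock 62.3700 → up 69.2307 (V=23.4431), down 50.5197 (V=6.7849). Price 18.8041; hedge Δ=0.8903, bond B=-36.7232.
  t=1,j=1: stock 85.4700 → up 94.8717 (V=48.8658), down 69.2307 (V=23.4431). Price 41.2825; hedge Δ=0.9915, bond B=-43.4596.
  t=0,j=0: stock 77.0000 → up 85.4700 (V=41.2825), down 62.3700 (V=18.8041). Price 34.6515; hedge Δ=0.9731, bond B=-40.2767.
Each (Δ,B) replicates both successor values, so the strategy is self-financing and V0 is arbitrage-free.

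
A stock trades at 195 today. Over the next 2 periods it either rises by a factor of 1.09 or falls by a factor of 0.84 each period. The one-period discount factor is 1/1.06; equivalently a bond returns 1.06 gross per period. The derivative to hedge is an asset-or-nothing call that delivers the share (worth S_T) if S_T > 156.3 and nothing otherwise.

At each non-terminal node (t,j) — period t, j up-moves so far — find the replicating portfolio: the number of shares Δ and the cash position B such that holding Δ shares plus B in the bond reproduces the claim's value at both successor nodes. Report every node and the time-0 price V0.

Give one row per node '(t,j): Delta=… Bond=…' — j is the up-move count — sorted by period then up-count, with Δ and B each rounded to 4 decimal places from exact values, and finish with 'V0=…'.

Risk-neutral probability p* = (R−d)/(u−d) = (1.06−0.84)/(1.09−0.84) = 0.8800.
Terminal values V(2,·): V(2,0)=0.0000, V(2,1)=178.5420, V(2,2)=231.6795
(1,0): S=163.8000. Δ = (V_up−V_dn)/(S_up−S_dn) = (178.5420−0.0000)/(178.5420−137.5920) = 4.3600. V = [p*·178.5420 + (1−p*)·0.0000]/1.06 = 148.2235. B = V − Δ·S = -565.9445.
(1,1): S=212.5500. Δ = (V_up−V_dn)/(S_up−S_dn) = (231.6795−178.5420)/(231.6795−178.5420) = 1.0000. V = [p*·231.6795 + (1−p*)·178.5420]/1.06 = 212.5500. B = V − Δ·S = 0.0000.
(0,0): S=195.0000. Δ = (V_up−V_dn)/(S_up−S_dn) = (212.5500−148.2235)/(212.5500−163.8000) = 1.3195. V = [p*·212.5500 + (1−p*)·148.2235]/1.06 = 193.2366. B = V − Δ·S = -64.0692.
Each (Δ,B) replicates both successor values, so the strategy is self-financing and V0 is arbitrage-free.

(0,0): Delta=1.3195 Bond=-64.0692
(1,0): Delta=4.3600 Bond=-565.9445
(1,1): Delta=1.0000 Bond=0.0000
V0=193.2366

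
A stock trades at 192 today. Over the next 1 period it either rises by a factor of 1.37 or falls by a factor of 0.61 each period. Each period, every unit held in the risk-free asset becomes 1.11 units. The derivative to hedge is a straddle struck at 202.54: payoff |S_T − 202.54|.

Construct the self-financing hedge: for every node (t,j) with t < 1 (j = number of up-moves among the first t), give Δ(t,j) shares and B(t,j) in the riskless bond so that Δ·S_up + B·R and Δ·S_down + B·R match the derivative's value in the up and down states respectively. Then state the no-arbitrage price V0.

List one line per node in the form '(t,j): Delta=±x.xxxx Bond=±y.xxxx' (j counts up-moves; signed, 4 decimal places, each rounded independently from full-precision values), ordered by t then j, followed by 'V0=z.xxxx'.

(0,0): Delta=-0.1708 Bond=94.9744
V0=62.1849

Since d<R<u, set p* = (R−d)/(u−d) = 0.6579; price each node as the discounted p*-expectation of its children.
At expiry t=1: V(1,0)=85.4200, V(1,1)=60.5000
Node (0,0) S=192.0000: V=(p*·60.5000+(1−p*)·85.4200)/1.11=62.1849; Δ=(60.5000−85.4200)/(263.0400−117.1200)=-0.1708; B=V−Δ·S=94.9744
Root portfolio cost Δ·192+B reproduces V0=62.1849.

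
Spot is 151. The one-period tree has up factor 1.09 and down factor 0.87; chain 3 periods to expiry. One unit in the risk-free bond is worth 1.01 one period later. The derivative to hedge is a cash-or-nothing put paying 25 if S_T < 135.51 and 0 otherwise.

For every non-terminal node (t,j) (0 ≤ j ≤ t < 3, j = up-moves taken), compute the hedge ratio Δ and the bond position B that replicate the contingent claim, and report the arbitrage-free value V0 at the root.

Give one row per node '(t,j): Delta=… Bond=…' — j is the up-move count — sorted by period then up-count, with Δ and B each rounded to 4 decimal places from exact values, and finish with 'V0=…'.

(0,0): Delta=-0.3414 Bond=58.8480
(1,0): Delta=-0.5450 Bond=86.1810
(1,1): Delta=-0.2486 Bond=44.1538
(2,0): Delta=0.0000 Bond=24.7525
(2,1): Delta=-0.7936 Bond=122.6373
(2,2): Delta=0.0000 Bond=0.0000
V0=7.2922

Risk-neutral probability p* = (R−d)/(u−d) = (1.01−0.87)/(1.09−0.87) = 0.6364.
At expiry t=3: V(3,0)=25.0000, V(3,1)=25.0000, V(3,2)=0.0000, V(3,3)=0.0000
  t=2,j=0: stock 114.2919 → up 124.5782 (V=25.0000), down 99.4340 (V=25.0000). Price 24.7525; hedge Δ=0.0000, bond B=24.7525.
  t=2,j=1: stock 143.1933 → up 156.0807 (V=0.0000), down 124.5782 (V=25.0000). Price 9.0009; hedge Δ=-0.7936, bond B=122.6373.
  t=2,j=2: stock 179.4031 → up 195.5494 (V=0.0000), down 156.0807 (V=0.0000). Price 0.0000; hedge Δ=0.0000, bond B=0.0000.
  t=1,j=0: stock 131.3700 → up 143.1933 (V=9.0009), down 114.2919 (V=24.7525). Price 14.5829; hedge Δ=-0.5450, bond B=86.1810.
  t=1,j=1: stock 164.5900 → up 179.4031 (V=0.0000), down 143.1933 (V=9.0009). Price 3.2406; hedge Δ=-0.2486, bond B=44.1538.
  t=0,j=0: stock 151.0000 → up 164.5900 (V=3.2406), down 131.3700 (V=14.5829). Price 7.2922; hedge Δ=-0.3414, bond B=58.8480.
Each (Δ,B) replicates both successor values, so the strategy is self-financing and V0 is arbitrage-free.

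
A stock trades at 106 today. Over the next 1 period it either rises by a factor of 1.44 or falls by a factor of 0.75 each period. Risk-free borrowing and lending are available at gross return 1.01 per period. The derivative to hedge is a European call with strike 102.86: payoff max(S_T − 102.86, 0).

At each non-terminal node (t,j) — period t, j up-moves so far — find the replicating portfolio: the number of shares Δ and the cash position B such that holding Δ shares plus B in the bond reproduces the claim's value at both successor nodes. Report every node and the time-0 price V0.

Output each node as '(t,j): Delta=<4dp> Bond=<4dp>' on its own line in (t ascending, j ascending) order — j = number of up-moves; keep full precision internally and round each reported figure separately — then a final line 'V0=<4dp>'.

(0,0): Delta=0.6806 Bond=-53.5730
V0=18.5720

Under the risk-neutral measure, an up-move has probability p* = (R−d)/(u−d) = 0.3768 and values discount at R = 1.01.
Terminal payoffs: V(1,0)=0.0000, V(1,1)=49.7800
(0,0): S=106.0000. Δ = (V_up−V_dn)/(S_up−S_dn) = (49.7800−0.0000)/(152.6400−79.5000) = 0.6806. V = [p*·49.7800 + (1−p*)·0.0000]/1.01 = 18.5720. B = V − Δ·S = -53.5730.
Self-financing check: at every node Δ·S+B equals the discounted successor values.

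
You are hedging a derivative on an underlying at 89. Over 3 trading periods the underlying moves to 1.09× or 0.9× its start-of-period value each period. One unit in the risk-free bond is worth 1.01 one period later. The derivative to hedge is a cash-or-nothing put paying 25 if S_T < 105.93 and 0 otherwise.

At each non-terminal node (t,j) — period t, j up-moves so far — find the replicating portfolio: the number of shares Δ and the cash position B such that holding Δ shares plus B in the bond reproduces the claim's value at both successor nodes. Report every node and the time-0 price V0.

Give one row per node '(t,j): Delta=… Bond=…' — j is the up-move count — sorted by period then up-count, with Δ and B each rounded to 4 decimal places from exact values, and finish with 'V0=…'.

(0,0): Delta=-0.4858 Bond=62.7898
(1,0): Delta=0.0000 Bond=24.5074
(1,1): Delta=-0.7775 Bond=91.7161
(2,0): Delta=0.0000 Bond=24.7525
(2,1): Delta=0.0000 Bond=24.7525
(2,2): Delta=-1.2444 Bond=142.0010
V0=19.5561

Under the risk-neutral measure, an up-move has probability p* = (R−d)/(u−d) = 0.5789 and values discount at R = 1.01.
Payoff layer (t=3): V(3,0)=25.0000, V(3,1)=25.0000, V(3,2)=25.0000, V(3,3)=0.0000
(2,0): S=72.0900. Δ = (V_up−V_dn)/(S_up−S_dn) = (25.0000−25.0000)/(78.5781−64.8810) = 0.0000. V = [p*·25.0000 + (1−p*)·25.0000]/1.01 = 24.7525. B = V − Δ·S = 24.7525.
(2,1): S=87.3090. Δ = (V_up−V_dn)/(S_up−S_dn) = (25.0000−25.0000)/(95.1668−78.5781) = 0.0000. V = [p*·25.0000 + (1−p*)·25.0000]/1.01 = 24.7525. B = V − Δ·S = 24.7525.
(2,2): S=105.7409. Δ = (V_up−V_dn)/(S_up−S_dn) = (0.0000−25.0000)/(115.2576−95.1668) = -1.2444. V = [p*·0.0000 + (1−p*)·25.0000]/1.01 = 10.4221. B = V − Δ·S = 142.0010.
(1,0): S=80.1000. Δ = (V_up−V_dn)/(S_up−S_dn) = (24.7525−24.7525)/(87.3090−72.0900) = 0.0000. V = [p*·24.7525 + (1−p*)·24.7525]/1.01 = 24.5074. B = V − Δ·S = 24.5074.
(1,1): S=97.0100. Δ = (V_up−V_dn)/(S_up−S_dn) = (10.4221−24.7525)/(105.7409−87.3090) = -0.7775. V = [p*·10.4221 + (1−p*)·24.7525]/1.01 = 16.2930. B = V − Δ·S = 91.7161.
(0,0): S=89.0000. Δ = (V_up−V_dn)/(S_up−S_dn) = (16.2930−24.5074)/(97.0100−80.1000) = -0.4858. V = [p*·16.2930 + (1−p*)·24.5074]/1.01 = 19.5561. B = V − Δ·S = 62.7898.
The time-0 hedge costs 19.5561, which is the no-arbitrage price.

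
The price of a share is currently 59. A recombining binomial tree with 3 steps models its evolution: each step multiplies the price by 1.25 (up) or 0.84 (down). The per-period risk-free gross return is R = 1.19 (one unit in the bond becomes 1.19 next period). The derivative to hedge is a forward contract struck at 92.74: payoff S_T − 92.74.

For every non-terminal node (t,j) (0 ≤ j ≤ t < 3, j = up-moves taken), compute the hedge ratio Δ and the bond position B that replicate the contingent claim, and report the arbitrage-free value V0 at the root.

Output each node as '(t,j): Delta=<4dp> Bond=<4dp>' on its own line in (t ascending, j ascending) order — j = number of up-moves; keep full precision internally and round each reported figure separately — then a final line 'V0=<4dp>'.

(0,0): Delta=1.0000 Bond=-55.0334
(1,0): Delta=1.0000 Bond=-65.4897
(1,1): Delta=1.0000 Bond=-65.4897
(2,0): Delta=1.0000 Bond=-77.9328
(2,1): Delta=1.0000 Bond=-77.9328
(2,2): Delta=1.0000 Bond=-77.9328
V0=3.9666

Since d<R<u, set p* = (R−d)/(u−d) = 0.8537; price each node as the discounted p*-expectation of its children.
At expiry t=3: V(3,0)=-57.7705, V(3,1)=-40.7020, V(3,2)=-15.3025, V(3,3)=22.4944
  t=2,j=0: stock 41.6304 → up 52.0380 (V=-40.7020), down 34.9695 (V=-57.7705). Price -36.3024; hedge Δ=1.0000, bond B=-77.9328.
  t=2,j=1: stock 61.9500 → up 77.4375 (V=-15.3025), down 52.0380 (V=-40.7020). Price -15.9828; hedge Δ=1.0000, bond B=-77.9328.
  t=2,j=2: stock 92.1875 → up 115.2344 (V=22.4944), down 77.4375 (V=-15.3025). Price 14.2547; hedge Δ=1.0000, bond B=-77.9328.
  t=1,j=0: stock 49.5600 → up 61.9500 (V=-15.9828), down 41.6304 (V=-36.3024). Price -15.9297; hedge Δ=1.0000, bond B=-65.4897.
  t=1,j=1: stock 73.7500 → up 92.1875 (V=14.2547), down 61.9500 (V=-15.9828). Price 8.2603; hedge Δ=1.0000, bond B=-65.4897.
  t=0,j=0: stock 59.0000 → up 73.7500 (V=8.2603), down 49.5600 (V=-15.9297). Price 3.9666; hedge Δ=1.0000, bond B=-55.0334.
Self-financing check: at every node Δ·S+B equals the discounted successor values.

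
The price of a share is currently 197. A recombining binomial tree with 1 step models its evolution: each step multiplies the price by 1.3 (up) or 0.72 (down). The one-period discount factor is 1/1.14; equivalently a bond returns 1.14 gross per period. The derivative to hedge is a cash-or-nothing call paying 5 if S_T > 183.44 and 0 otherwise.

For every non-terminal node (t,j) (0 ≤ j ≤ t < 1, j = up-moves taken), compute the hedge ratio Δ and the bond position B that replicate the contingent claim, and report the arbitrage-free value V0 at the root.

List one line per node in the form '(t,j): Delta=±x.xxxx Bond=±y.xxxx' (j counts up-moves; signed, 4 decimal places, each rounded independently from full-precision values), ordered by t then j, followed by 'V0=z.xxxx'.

Under the risk-neutral measure, an up-move has probability p* = (R−d)/(u−d) = 0.7241 and values discount at R = 1.14.
Payoff layer (t=1): V(1,0)=0.0000, V(1,1)=5.0000
  t=0,j=0: stock 197.0000 → up 256.1000 (V=5.0000), down 141.8400 (V=0.0000). Price 3.1760; hedge Δ=0.0438, bond B=-5.4446.
Each (Δ,B) replicates both successor values, so the strategy is self-financing and V0 is arbitrage-free.

(0,0): Delta=0.0438 Bond=-5.4446
V0=3.1760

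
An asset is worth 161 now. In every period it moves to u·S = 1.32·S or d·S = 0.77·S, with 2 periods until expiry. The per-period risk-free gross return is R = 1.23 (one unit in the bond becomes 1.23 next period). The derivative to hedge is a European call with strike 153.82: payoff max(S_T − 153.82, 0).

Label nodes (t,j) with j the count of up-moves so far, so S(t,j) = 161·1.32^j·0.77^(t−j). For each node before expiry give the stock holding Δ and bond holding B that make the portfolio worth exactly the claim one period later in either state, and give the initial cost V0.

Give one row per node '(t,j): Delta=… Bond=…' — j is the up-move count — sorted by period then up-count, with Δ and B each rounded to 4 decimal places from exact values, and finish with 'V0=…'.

The replicating-portfolio and risk-neutral prices coincide; use p* = (1.23−0.77)/(1.32−0.77) = 0.8364 for the latter.
Payoff layer (t=2): V(2,0)=0.0000, V(2,1)=9.8204, V(2,2)=126.7064
(1,0): S=123.9700. Δ = (V_up−V_dn)/(S_up−S_dn) = (9.8204−0.0000)/(163.6404−95.4569) = 0.1440. V = [p*·9.8204 + (1−p*)·0.0000]/1.23 = 6.6776. B = V − Δ·S = -11.1777.
(1,1): S=212.5200. Δ = (V_up−V_dn)/(S_up−S_dn) = (126.7064−9.8204)/(280.5264−163.6404) = 1.0000. V = [p*·126.7064 + (1−p*)·9.8204]/1.23 = 87.4631. B = V − Δ·S = -125.0569.
(0,0): S=161.0000. Δ = (V_up−V_dn)/(S_up−S_dn) = (87.4631−6.6776)/(212.5200−123.9700) = 0.9123. V = [p*·87.4631 + (1−p*)·6.6776]/1.23 = 60.3607. B = V − Δ·S = -86.5221.
The time-0 hedge costs 60.3607, which is the no-arbitrage price.

(0,0): Delta=0.9123 Bond=-86.5221
(1,0): Delta=0.1440 Bond=-11.1777
(1,1): Delta=1.0000 Bond=-125.0569
V0=60.3607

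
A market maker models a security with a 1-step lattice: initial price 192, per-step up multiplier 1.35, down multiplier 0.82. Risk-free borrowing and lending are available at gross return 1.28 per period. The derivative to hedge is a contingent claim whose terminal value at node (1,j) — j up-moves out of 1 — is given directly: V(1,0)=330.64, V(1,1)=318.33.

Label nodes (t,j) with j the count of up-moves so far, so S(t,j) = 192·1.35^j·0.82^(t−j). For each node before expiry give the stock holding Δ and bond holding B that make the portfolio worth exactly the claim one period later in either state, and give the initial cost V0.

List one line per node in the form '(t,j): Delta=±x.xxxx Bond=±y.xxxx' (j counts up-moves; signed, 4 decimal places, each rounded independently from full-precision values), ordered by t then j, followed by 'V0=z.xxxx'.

Risk-neutral probability p* = (R−d)/(u−d) = (1.28−0.82)/(1.35−0.82) = 0.8679.
Terminal payoffs: V(1,0)=330.6400, V(1,1)=318.3300
(0,0): S=192.0000. Δ = (V_up−V_dn)/(S_up−S_dn) = (318.3300−330.6400)/(259.2000−157.4400) = -0.1210. V = [p*·318.3300 + (1−p*)·330.6400]/1.28 = 249.9655. B = V − Δ·S = 273.1919.
Self-financing check: at every node Δ·S+B equals the discounted successor values.

(0,0): Delta=-0.1210 Bond=273.1919
V0=249.9655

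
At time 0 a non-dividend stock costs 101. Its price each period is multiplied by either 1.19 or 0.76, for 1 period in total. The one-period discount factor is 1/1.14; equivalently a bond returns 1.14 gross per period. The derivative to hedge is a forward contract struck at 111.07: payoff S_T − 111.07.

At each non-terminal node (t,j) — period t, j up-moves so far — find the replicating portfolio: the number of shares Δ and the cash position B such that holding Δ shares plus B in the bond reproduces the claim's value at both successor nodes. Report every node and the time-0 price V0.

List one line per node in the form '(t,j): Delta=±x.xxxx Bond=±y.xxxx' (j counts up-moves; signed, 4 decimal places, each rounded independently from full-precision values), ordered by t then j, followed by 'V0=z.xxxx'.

(0,0): Delta=1.0000 Bond=-97.4298
V0=3.5702

Since d<R<u, set p* = (R−d)/(u−d) = 0.8837; price each node as the discounted p*-expectation of its children.
Payoff layer (t=1): V(1,0)=-34.3100, V(1,1)=9.1200
(0,0): S=101.0000. Δ = (V_up−V_dn)/(S_up−S_dn) = (9.1200−-34.3100)/(120.1900−76.7600) = 1.0000. V = [p*·9.1200 + (1−p*)·-34.3100]/1.14 = 3.5702. B = V − Δ·S = -97.4298.
Each (Δ,B) replicates both successor values, so the strategy is self-financing and V0 is arbitrage-free.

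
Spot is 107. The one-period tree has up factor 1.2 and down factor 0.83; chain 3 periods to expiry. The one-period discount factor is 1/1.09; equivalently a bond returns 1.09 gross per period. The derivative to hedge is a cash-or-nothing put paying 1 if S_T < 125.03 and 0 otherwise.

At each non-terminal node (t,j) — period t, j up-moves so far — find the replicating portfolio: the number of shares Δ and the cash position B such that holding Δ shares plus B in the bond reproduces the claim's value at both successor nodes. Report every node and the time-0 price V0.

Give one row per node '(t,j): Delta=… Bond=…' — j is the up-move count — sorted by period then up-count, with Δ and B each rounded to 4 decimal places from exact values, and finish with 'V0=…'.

(0,0): Delta=-0.0089 Bond=1.1146
(1,0): Delta=-0.0196 Bond=2.1684
(1,1): Delta=-0.0057 Bond=0.8116
(2,0): Delta=0.0000 Bond=0.9174
(2,1): Delta=-0.0254 Bond=2.9755
(2,2): Delta=0.0000 Bond=0.0000
V0=0.1642

Under the risk-neutral measure, an up-move has probability p* = (R−d)/(u−d) = 0.7027 and values discount at R = 1.09.
Payoff layer (t=3): V(3,0)=1.0000, V(3,1)=1.0000, V(3,2)=0.0000, V(3,3)=0.0000
Node (2,0) S=73.7123: V=(p*·1.0000+(1−p*)·1.0000)/1.09=0.9174; Δ=(1.0000−1.0000)/(88.4548−61.1812)=0.0000; B=V−Δ·S=0.9174
Node (2,1) S=106.5720: V=(p*·0.0000+(1−p*)·1.0000)/1.09=0.2727; Δ=(0.0000−1.0000)/(127.8864−88.4548)=-0.0254; B=V−Δ·S=2.9755
Node (2,2) S=154.0800: V=(p*·0.0000+(1−p*)·0.0000)/1.09=0.0000; Δ=(0.0000−0.0000)/(184.8960−127.8864)=0.0000; B=V−Δ·S=0.0000
Node (1,0) S=88.8100: V=(p*·0.2727+(1−p*)·0.9174)/1.09=0.4261; Δ=(0.2727−0.9174)/(106.5720−73.7123)=-0.0196; B=V−Δ·S=2.1684
Node (1,1) S=128.4000: V=(p*·0.0000+(1−p*)·0.2727)/1.09=0.0744; Δ=(0.0000−0.2727)/(154.0800−106.5720)=-0.0057; B=V−Δ·S=0.8116
Node (0,0) S=107.0000: V=(p*·0.0744+(1−p*)·0.4261)/1.09=0.1642; Δ=(0.0744−0.4261)/(128.4000−88.8100)=-0.0089; B=V−Δ·S=1.1146
Root portfolio cost Δ·107+B reproduces V0=0.1642.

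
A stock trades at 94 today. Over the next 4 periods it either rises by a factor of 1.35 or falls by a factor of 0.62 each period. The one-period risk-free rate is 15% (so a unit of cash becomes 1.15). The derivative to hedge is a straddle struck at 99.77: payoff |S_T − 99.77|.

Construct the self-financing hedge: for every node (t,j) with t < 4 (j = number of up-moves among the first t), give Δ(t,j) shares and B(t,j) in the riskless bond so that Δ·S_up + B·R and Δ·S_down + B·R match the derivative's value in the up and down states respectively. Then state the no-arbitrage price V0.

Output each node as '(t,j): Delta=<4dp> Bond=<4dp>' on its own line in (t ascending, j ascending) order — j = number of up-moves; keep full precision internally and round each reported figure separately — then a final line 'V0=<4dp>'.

The replicating-portfolio and risk-neutral prices coincide; use p* = (1.15−0.62)/(1.35−0.62) = 0.7260 for the latter.
Payoff layer (t=4): V(4,0)=85.8802, V(4,1)=69.5262, V(4,2)=33.9165, V(4,3)=43.6207, V(4,4)=212.4516
Node (3,0) S=22.4028: V=(p*·69.5262+(1−p*)·85.8802)/1.15=64.3537; Δ=(69.5262−85.8802)/(30.2438−13.8898)=-1.0000; B=V−Δ·S=86.7565
Node (3,1) S=48.7804: V=(p*·33.9165+(1−p*)·69.5262)/1.15=37.9762; Δ=(33.9165−69.5262)/(65.8535−30.2438)=-1.0000; B=V−Δ·S=86.7565
Node (3,2) S=106.2153: V=(p*·43.6207+(1−p*)·33.9165)/1.15=35.6191; Δ=(43.6207−33.9165)/(143.3907−65.8535)=0.1252; B=V−Δ·S=22.3258
Node (3,3) S=231.2753: V=(p*·212.4516+(1−p*)·43.6207)/1.15=144.5187; Δ=(212.4516−43.6207)/(312.2216−143.3907)=1.0000; B=V−Δ·S=-86.7565
Node (2,0) S=36.1336: V=(p*·37.9762+(1−p*)·64.3537)/1.15=39.3069; Δ=(37.9762−64.3537)/(48.7804−22.4028)=-1.0000; B=V−Δ·S=75.4405
Node (2,1) S=78.6780: V=(p*·35.6191+(1−p*)·37.9762)/1.15=31.5347; Δ=(35.6191−37.9762)/(106.2153−48.7804)=-0.0410; B=V−Δ·S=34.7635
Node (2,2) S=171.3150: V=(p*·144.5187+(1−p*)·35.6191)/1.15=99.7245; Δ=(144.5187−35.6191)/(231.2753−106.2153)=0.8708; B=V−Δ·S=-49.4530
Node (1,0) S=58.2800: V=(p*·31.5347+(1−p*)·39.3069)/1.15=29.2731; Δ=(31.5347−39.3069)/(78.6780−36.1336)=-0.1827; B=V−Δ·S=39.9199
Node (1,1) S=126.9000: V=(p*·99.7245+(1−p*)·31.5347)/1.15=70.4716; Δ=(99.7245−31.5347)/(171.3150−78.6780)=0.7361; B=V−Δ·S=-22.9391
Node (0,0) S=94.0000: V=(p*·70.4716+(1−p*)·29.2731)/1.15=51.4647; Δ=(70.4716−29.2731)/(126.9000−58.2800)=0.6004; B=V−Δ·S=-4.9717
Self-financing check: at every node Δ·S+B equals the discounted successor values.

(0,0): Delta=0.6004 Bond=-4.9717
(1,0): Delta=-0.1827 Bond=39.9199
(1,1): Delta=0.7361 Bond=-22.9391
(2,0): Delta=-1.0000 Bond=75.4405
(2,1): Delta=-0.0410 Bond=34.7635
(2,2): Delta=0.8708 Bond=-49.4530
(3,0): Delta=-1.0000 Bond=86.7565
(3,1): Delta=-1.0000 Bond=86.7565
(3,2): Delta=0.1252 Bond=22.3258
(3,3): Delta=1.0000 Bond=-86.7565
V0=51.4647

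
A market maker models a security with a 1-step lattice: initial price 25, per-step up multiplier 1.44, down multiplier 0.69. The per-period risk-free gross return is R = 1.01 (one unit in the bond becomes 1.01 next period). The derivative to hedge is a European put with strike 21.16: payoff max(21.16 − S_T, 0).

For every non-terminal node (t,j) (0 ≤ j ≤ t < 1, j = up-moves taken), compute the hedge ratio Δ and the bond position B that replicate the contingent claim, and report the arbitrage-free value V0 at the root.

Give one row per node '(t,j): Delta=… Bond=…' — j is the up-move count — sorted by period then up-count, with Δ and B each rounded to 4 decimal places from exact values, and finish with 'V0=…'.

Since d<R<u, set p* = (R−d)/(u−d) = 0.4267; price each node as the discounted p*-expectation of its children.
Payoff layer (t=1): V(1,0)=3.9100, V(1,1)=0.0000
  t=0,j=0: stock 25.0000 → up 36.0000 (V=0.0000), down 17.2500 (V=3.9100). Price 2.2195; hedge Δ=-0.2085, bond B=7.4329.
Check: Δ(0,0)·S0 + B(0,0) = 2.2195 = V0.

(0,0): Delta=-0.2085 Bond=7.4329
V0=2.2195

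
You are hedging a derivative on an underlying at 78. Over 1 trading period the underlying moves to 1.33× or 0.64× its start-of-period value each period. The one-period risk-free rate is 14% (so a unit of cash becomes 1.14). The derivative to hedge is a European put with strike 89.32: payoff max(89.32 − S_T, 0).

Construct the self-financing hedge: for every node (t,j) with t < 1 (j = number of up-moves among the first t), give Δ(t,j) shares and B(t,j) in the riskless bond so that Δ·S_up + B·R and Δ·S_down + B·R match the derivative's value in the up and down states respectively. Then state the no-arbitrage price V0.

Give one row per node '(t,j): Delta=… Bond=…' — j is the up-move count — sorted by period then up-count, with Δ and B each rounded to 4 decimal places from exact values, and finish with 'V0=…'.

Since d<R<u, set p* = (R−d)/(u−d) = 0.7246; price each node as the discounted p*-expectation of its children.
Payoff layer (t=1): V(1,0)=39.4000, V(1,1)=0.0000
  t=0,j=0: stock 78.0000 → up 103.7400 (V=0.0000), down 49.9200 (V=39.4000). Price 9.5169; hedge Δ=-0.7321, bond B=66.6184.
Root portfolio cost Δ·78+B reproduces V0=9.5169.

(0,0): Delta=-0.7321 Bond=66.6184
V0=9.5169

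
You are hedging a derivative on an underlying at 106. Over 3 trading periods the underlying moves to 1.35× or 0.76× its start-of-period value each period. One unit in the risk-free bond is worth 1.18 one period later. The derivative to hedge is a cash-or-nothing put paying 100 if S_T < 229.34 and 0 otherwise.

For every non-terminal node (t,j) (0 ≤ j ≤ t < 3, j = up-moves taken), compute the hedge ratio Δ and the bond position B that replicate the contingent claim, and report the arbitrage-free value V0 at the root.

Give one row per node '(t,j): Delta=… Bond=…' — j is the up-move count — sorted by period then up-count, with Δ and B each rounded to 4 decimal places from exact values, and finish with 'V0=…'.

(0,0): Delta=-0.5819 Bond=100.5923
(1,0): Delta=0.0000 Bond=71.8184
(1,1): Delta=-0.7145 Bond=137.6744
(2,0): Delta=0.0000 Bond=84.7458
(2,1): Delta=0.0000 Bond=84.7458
(2,2): Delta=-0.8774 Bond=193.9098
V0=38.9075

The replicating-portfolio and risk-neutral prices coincide; use p* = (1.18−0.76)/(1.35−0.76) = 0.7119 for the latter.
Payoff layer (t=3): V(3,0)=100.0000, V(3,1)=100.0000, V(3,2)=100.0000, V(3,3)=0.0000
Node (2,0) S=61.2256: V=(p*·100.0000+(1−p*)·100.0000)/1.18=84.7458; Δ=(100.0000−100.0000)/(82.6546−46.5315)=0.0000; B=V−Δ·S=84.7458
Node (2,1) S=108.7560: V=(p*·100.0000+(1−p*)·100.0000)/1.18=84.7458; Δ=(100.0000−100.0000)/(146.8206−82.6546)=0.0000; B=V−Δ·S=84.7458
Node (2,2) S=193.1850: V=(p*·0.0000+(1−p*)·100.0000)/1.18=24.4183; Δ=(0.0000−100.0000)/(260.7998−146.8206)=-0.8774; B=V−Δ·S=193.9098
Node (1,0) S=80.5600: V=(p*·84.7458+(1−p*)·84.7458)/1.18=71.8184; Δ=(84.7458−84.7458)/(108.7560−61.2256)=0.0000; B=V−Δ·S=71.8184
Node (1,1) S=143.1000: V=(p*·24.4183+(1−p*)·84.7458)/1.18=35.4244; Δ=(24.4183−84.7458)/(193.1850−108.7560)=-0.7145; B=V−Δ·S=137.6744
Node (0,0) S=106.0000: V=(p*·35.4244+(1−p*)·71.8184)/1.18=38.9075; Δ=(35.4244−71.8184)/(143.1000−80.5600)=-0.5819; B=V−Δ·S=100.5923
Check: Δ(0,0)·S0 + B(0,0) = 38.9075 = V0.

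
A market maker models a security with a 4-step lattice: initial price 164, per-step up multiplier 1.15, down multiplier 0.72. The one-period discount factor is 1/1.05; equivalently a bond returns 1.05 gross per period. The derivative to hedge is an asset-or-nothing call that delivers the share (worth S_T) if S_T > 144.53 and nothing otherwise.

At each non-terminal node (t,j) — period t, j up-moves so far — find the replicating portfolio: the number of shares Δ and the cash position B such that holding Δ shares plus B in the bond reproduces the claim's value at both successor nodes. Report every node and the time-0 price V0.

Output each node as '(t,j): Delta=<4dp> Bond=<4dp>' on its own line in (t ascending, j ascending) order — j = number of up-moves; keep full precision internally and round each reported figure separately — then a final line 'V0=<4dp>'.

(0,0): Delta=1.4978 Bond=-101.6531
(1,0): Delta=1.8895 Bond=-152.9879
(1,1): Delta=1.4234 Bond=-92.7199
(2,0): Delta=0.0000 Bond=0.0000
(2,1): Delta=2.2479 Bond=-209.3152
(2,2): Delta=1.2670 Bond=-63.4289
(3,0): Delta=0.0000 Bond=0.0000
(3,1): Delta=0.0000 Bond=0.0000
(3,2): Delta=2.6744 Bond=-286.3813
(3,3): Delta=1.0000 Bond=0.0000
V0=143.9791

Under the risk-neutral measure, an up-move has probability p* = (R−d)/(u−d) = 0.7674 and values discount at R = 1.05.
Terminal payoffs: V(4,0)=0.0000, V(4,1)=0.0000, V(4,2)=0.0000, V(4,3)=179.5849, V(4,4)=286.8370
Node (3,0) S=61.2127: V=(p*·0.0000+(1−p*)·0.0000)/1.05=0.0000; Δ=(0.0000−0.0000)/(70.3946−44.0731)=0.0000; B=V−Δ·S=0.0000
Node (3,1) S=97.7702: V=(p*·0.0000+(1−p*)·0.0000)/1.05=0.0000; Δ=(0.0000−0.0000)/(112.4358−70.3946)=0.0000; B=V−Δ·S=0.0000
Node (3,2) S=156.1608: V=(p*·179.5849+(1−p*)·0.0000)/1.05=131.2581; Δ=(179.5849−0.0000)/(179.5849−112.4358)=2.6744; B=V−Δ·S=-286.3813
Node (3,3) S=249.4235: V=(p*·286.8370+(1−p*)·179.5849)/1.05=249.4235; Δ=(286.8370−179.5849)/(286.8370−179.5849)=1.0000; B=V−Δ·S=0.0000
Node (2,0) S=85.0176: V=(p*·0.0000+(1−p*)·0.0000)/1.05=0.0000; Δ=(0.0000−0.0000)/(97.7702−61.2127)=0.0000; B=V−Δ·S=0.0000
Node (2,1) S=135.7920: V=(p*·131.2581+(1−p*)·0.0000)/1.05=95.9361; Δ=(131.2581−0.0000)/(156.1608−97.7702)=2.2479; B=V−Δ·S=-209.3152
Node (2,2) S=216.8900: V=(p*·249.4235+(1−p*)·131.2581)/1.05=211.3744; Δ=(249.4235−131.2581)/(249.4235−156.1608)=1.2670; B=V−Δ·S=-63.4289
Node (1,0) S=118.0800: V=(p*·95.9361+(1−p*)·0.0000)/1.05=70.1194; Δ=(95.9361−0.0000)/(135.7920−85.0176)=1.8895; B=V−Δ·S=-152.9879
Node (1,1) S=188.6000: V=(p*·211.3744+(1−p*)·95.9361)/1.05=175.7413; Δ=(211.3744−95.9361)/(216.8900−135.7920)=1.4234; B=V−Δ·S=-92.7199
Node (0,0) S=164.0000: V=(p*·175.7413+(1−p*)·70.1194)/1.05=143.9791; Δ=(175.7413−70.1194)/(188.6000−118.0800)=1.4978; B=V−Δ·S=-101.6531
Check: Δ(0,0)·S0 + B(0,0) = 143.9791 = V0.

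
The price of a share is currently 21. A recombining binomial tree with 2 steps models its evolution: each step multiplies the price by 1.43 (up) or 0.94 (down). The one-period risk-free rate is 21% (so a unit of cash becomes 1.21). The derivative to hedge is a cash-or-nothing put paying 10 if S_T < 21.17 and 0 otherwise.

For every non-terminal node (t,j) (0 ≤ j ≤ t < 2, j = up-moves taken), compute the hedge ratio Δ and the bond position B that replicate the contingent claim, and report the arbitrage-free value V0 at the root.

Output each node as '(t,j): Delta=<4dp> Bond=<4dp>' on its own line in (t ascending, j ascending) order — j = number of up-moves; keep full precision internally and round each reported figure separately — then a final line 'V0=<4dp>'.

Under the risk-neutral measure, an up-move has probability p* = (R−d)/(u−d) = 0.5510 and values discount at R = 1.21.
Payoff layer (t=2): V(2,0)=10.0000, V(2,1)=0.0000, V(2,2)=0.0000
  t=1,j=0: stock 19.7400 → up 28.2282 (V=0.0000), down 18.5556 (V=10.0000). Price 3.7106; hedge Δ=-1.0338, bond B=24.1187.
  t=1,j=1: stock 30.0300 → up 42.9429 (V=0.0000), down 28.2282 (V=0.0000). Price 0.0000; hedge Δ=0.0000, bond B=0.0000.
  t=0,j=0: stock 21.0000 → up 30.0300 (V=0.0000), down 19.7400 (V=3.7106). Price 1.3768; hedge Δ=-0.3606, bond B=8.9494.
Self-financing check: at every node Δ·S+B equals the discounted successor values.

(0,0): Delta=-0.3606 Bond=8.9494
(1,0): Delta=-1.0338 Bond=24.1187
(1,1): Delta=0.0000 Bond=0.0000
V0=1.3768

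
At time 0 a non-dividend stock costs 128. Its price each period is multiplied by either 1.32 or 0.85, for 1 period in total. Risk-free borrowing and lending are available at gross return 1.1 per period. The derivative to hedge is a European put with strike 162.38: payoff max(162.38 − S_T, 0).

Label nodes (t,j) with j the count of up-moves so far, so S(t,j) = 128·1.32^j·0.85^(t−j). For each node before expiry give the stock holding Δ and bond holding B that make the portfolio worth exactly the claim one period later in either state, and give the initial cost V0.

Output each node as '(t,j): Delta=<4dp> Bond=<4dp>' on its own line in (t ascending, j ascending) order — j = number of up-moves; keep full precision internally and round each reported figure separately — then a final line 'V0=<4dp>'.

Risk-neutral probability p* = (R−d)/(u−d) = (1.1−0.85)/(1.32−0.85) = 0.5319.
Terminal values V(1,·): V(1,0)=53.5800, V(1,1)=0.0000
(0,0): S=128.0000. Δ = (V_up−V_dn)/(S_up−S_dn) = (0.0000−53.5800)/(168.9600−108.8000) = -0.8906. V = [p*·0.0000 + (1−p*)·53.5800]/1.1 = 22.8000. B = V − Δ·S = 136.8000.
Root portfolio cost Δ·128+B reproduces V0=22.8000.

(0,0): Delta=-0.8906 Bond=136.8000
V0=22.8000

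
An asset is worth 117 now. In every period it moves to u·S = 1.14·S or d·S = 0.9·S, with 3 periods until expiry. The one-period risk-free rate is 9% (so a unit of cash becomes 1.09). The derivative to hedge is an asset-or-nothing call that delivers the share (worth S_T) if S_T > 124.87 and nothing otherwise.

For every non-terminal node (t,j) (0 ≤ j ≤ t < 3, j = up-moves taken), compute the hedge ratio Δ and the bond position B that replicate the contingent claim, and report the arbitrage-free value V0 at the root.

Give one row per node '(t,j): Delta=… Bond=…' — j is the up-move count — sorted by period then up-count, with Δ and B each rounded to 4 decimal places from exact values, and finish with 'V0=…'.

Risk-neutral probability p* = (R−d)/(u−d) = (1.09−0.9)/(1.14−0.9) = 0.7917.
Terminal payoffs: V(3,0)=0.0000, V(3,1)=0.0000, V(3,2)=136.8479, V(3,3)=173.3406
  t=2,j=0: stock 94.7700 → up 108.0378 (V=0.0000), down 85.2930 (V=0.0000). Price 0.0000; hedge Δ=0.0000, bond B=0.0000.
  t=2,j=1: stock 120.0420 → up 136.8479 (V=136.8479), down 108.0378 (V=0.0000). Price 99.3926; hedge Δ=4.7500, bond B=-470.8069.
  t=2,j=2: stock 152.0532 → up 173.3406 (V=173.3406), down 136.8479 (V=136.8479). Price 152.0532; hedge Δ=1.0000, bond B=0.0000.
  t=1,j=0: stock 105.3000 → up 120.0420 (V=99.3926), down 94.7700 (V=0.0000). Price 72.1888; hedge Δ=3.9329, bond B=-341.9469.
  t=1,j=1: stock 133.3800 → up 152.0532 (V=152.0532), down 120.0420 (V=99.3926). Price 129.4332; hedge Δ=1.6451, bond B=-89.9860.
  t=0,j=0: stock 117.0000 → up 133.3800 (V=129.4332), down 105.3000 (V=72.1888). Price 107.8049; hedge Δ=2.0386, bond B=-130.7137.
Each (Δ,B) replicates both successor values, so the strategy is self-financing and V0 is arbitrage-free.

(0,0): Delta=2.0386 Bond=-130.7137
(1,0): Delta=3.9329 Bond=-341.9469
(1,1): Delta=1.6451 Bond=-89.9860
(2,0): Delta=0.0000 Bond=0.0000
(2,1): Delta=4.7500 Bond=-470.8069
(2,2): Delta=1.0000 Bond=0.0000
V0=107.8049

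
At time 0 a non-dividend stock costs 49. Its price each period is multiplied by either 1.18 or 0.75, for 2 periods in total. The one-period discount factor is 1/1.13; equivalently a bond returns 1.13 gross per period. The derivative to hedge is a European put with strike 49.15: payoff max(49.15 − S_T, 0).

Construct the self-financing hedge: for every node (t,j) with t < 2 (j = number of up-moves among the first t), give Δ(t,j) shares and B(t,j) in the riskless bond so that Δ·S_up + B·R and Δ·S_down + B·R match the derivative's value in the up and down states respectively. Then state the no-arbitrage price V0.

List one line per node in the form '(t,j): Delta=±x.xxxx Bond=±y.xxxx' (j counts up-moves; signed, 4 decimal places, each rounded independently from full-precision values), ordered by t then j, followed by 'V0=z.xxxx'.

(0,0): Delta=-0.2919 Bond=15.4627
(1,0): Delta=-1.0000 Bond=43.4956
(1,1): Delta=-0.2327 Bond=14.0488
V0=1.1597

No-arbitrage ⇒ martingale measure with p* = (R−d)/(u−d) = 0.8837.
Terminal values V(2,·): V(2,0)=21.5875, V(2,1)=5.7850, V(2,2)=0.0000
(1,0): S=36.7500. Δ = (V_up−V_dn)/(S_up−S_dn) = (5.7850−21.5875)/(43.3650−27.5625) = -1.0000. V = [p*·5.7850 + (1−p*)·21.5875]/1.13 = 6.7456. B = V − Δ·S = 43.4956.
(1,1): S=57.8200. Δ = (V_up−V_dn)/(S_up−S_dn) = (0.0000−5.7850)/(68.2276−43.3650) = -0.2327. V = [p*·0.0000 + (1−p*)·5.7850]/1.13 = 0.5953. B = V − Δ·S = 14.0488.
(0,0): S=49.0000. Δ = (V_up−V_dn)/(S_up−S_dn) = (0.5953−6.7456)/(57.8200−36.7500) = -0.2919. V = [p*·0.5953 + (1−p*)·6.7456]/1.13 = 1.1597. B = V − Δ·S = 15.4627.
Check: Δ(0,0)·S0 + B(0,0) = 1.1597 = V0.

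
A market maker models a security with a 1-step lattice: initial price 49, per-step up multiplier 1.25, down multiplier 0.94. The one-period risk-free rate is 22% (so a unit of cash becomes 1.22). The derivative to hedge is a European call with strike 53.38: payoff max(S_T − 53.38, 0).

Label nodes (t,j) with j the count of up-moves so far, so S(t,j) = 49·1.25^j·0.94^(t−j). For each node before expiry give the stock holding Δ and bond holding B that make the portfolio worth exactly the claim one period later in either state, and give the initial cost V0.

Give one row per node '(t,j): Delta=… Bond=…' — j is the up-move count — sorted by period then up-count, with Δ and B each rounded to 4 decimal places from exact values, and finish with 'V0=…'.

(0,0): Delta=0.5181 Bond=-19.5605
V0=5.8265

Under the risk-neutral measure, an up-move has probability p* = (R−d)/(u−d) = 0.9032 and values discount at R = 1.22.
Terminal payoffs: V(1,0)=0.0000, V(1,1)=7.8700
Node (0,0) S=49.0000: V=(p*·7.8700+(1−p*)·0.0000)/1.22=5.8265; Δ=(7.8700−0.0000)/(61.2500−46.0600)=0.5181; B=V−Δ·S=-19.5605
Self-financing check: at every node Δ·S+B equals the discounted successor values.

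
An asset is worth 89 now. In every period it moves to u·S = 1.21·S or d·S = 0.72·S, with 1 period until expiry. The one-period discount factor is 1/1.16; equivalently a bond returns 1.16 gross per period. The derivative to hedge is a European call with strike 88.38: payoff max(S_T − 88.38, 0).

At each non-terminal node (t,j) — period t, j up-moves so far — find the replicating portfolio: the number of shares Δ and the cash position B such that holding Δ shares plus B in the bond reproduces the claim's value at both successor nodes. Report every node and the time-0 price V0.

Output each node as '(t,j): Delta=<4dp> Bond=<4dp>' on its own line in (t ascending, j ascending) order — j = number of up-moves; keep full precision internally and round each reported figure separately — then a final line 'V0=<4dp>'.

Since d<R<u, set p* = (R−d)/(u−d) = 0.8980; price each node as the discounted p*-expectation of its children.
At expiry t=1: V(1,0)=0.0000, V(1,1)=19.3100
(0,0): S=89.0000. Δ = (V_up−V_dn)/(S_up−S_dn) = (19.3100−0.0000)/(107.6900−64.0800) = 0.4428. V = [p*·19.3100 + (1−p*)·0.0000]/1.16 = 14.9479. B = V − Δ·S = -24.4602.
Each (Δ,B) replicates both successor values, so the strategy is self-financing and V0 is arbitrage-free.

(0,0): Delta=0.4428 Bond=-24.4602
V0=14.9479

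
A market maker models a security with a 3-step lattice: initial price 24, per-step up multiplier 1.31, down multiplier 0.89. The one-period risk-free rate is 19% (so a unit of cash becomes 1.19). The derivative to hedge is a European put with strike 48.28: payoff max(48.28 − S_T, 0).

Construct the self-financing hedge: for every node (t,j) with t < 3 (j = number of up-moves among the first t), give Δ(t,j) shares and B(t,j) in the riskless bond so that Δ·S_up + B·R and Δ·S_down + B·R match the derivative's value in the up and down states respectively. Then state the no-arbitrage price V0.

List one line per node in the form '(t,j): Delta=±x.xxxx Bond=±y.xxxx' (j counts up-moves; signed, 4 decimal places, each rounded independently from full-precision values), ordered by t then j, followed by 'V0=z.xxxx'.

(0,0): Delta=-0.7972 Bond=25.0097
(1,0): Delta=-1.0000 Bond=34.0936
(1,1): Delta=-0.7421 Bond=28.0288
(2,0): Delta=-1.0000 Bond=40.5714
(2,1): Delta=-1.0000 Bond=40.5714
(2,2): Delta=-0.6720 Bond=30.4673
V0=5.8772

Risk-neutral probability p* = (R−d)/(u−d) = (1.19−0.89)/(1.31−0.89) = 0.7143.
At expiry t=3: V(3,0)=31.3607, V(3,1)=23.3764, V(3,2)=11.6241, V(3,3)=0.0000
  t=2,j=0: stock 19.0104 → up 24.9036 (V=23.3764), down 16.9193 (V=31.3607). Price 21.5610; hedge Δ=-1.0000, bond B=40.5714.
  t=2,j=1: stock 27.9816 → up 36.6559 (V=11.6241), down 24.9036 (V=23.3764). Price 12.5898; hedge Δ=-1.0000, bond B=40.5714.
  t=2,j=2: stock 41.1864 → up 53.9542 (V=0.0000), down 36.6559 (V=11.6241). Price 2.7909; hedge Δ=-0.6720, bond B=30.4673.
  t=1,j=0: stock 21.3600 → up 27.9816 (V=12.5898), down 19.0104 (V=21.5610). Price 12.7336; hedge Δ=-1.0000, bond B=34.0936.
  t=1,j=1: stock 31.4400 → up 41.1864 (V=2.7909), down 27.9816 (V=12.5898). Price 4.6980; hedge Δ=-0.7421, bond B=28.0288.
  t=0,j=0: stock 24.0000 → up 31.4400 (V=4.6980), down 21.3600 (V=12.7336). Price 5.8772; hedge Δ=-0.7972, bond B=25.0097.
The time-0 hedge costs 5.8772, which is the no-arbitrage price.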